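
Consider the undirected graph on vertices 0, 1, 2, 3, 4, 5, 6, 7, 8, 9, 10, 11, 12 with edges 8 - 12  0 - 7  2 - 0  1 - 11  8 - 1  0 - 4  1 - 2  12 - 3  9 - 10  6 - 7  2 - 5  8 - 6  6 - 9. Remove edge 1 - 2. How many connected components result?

1

1 and 2 are still connected via 1-8-6-7-0-2, so the component count stays at 1.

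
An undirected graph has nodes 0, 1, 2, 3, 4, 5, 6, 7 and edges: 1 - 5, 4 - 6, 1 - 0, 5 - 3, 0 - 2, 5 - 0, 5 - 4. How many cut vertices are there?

Removing 0 increases the component count from 2 to 3, so 0 is a cut vertex.
Removing 4 increases the component count from 2 to 3, so 4 is a cut vertex.
Removing 5 increases the component count from 2 to 4, so 5 is a cut vertex.
By contrast removing 3 leaves 2 components; it is not a cut vertex. No other vertex is a cut vertex either.

3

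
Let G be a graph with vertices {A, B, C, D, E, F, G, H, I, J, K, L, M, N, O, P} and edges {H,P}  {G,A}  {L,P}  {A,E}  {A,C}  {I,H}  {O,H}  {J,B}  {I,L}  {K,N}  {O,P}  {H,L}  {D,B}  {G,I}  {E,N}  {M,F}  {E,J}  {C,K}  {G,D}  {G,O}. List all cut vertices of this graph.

G

Removing G increases the component count from 2 to 3, so G is a cut vertex.
By contrast removing E leaves 2 components; it is not a cut vertex. No other vertex is a cut vertex either.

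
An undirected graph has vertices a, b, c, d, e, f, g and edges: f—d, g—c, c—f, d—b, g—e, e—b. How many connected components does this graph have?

2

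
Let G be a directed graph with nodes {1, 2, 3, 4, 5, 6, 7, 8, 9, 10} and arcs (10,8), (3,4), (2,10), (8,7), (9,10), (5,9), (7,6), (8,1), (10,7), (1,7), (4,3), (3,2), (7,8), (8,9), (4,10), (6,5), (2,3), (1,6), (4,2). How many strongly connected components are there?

2

{1, 5, 6, 7, 8, 9, 10} are all mutually reachable — one SCC of size 7.
{2, 3, 4} are all mutually reachable — one SCC of size 3.
That gives 2 strongly connected components.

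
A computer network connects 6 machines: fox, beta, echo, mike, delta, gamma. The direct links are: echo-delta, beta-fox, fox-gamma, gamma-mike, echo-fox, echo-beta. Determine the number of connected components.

1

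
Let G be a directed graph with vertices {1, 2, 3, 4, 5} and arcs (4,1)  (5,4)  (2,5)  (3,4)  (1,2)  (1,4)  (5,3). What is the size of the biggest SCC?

5

{1, 2, 3, 4, 5} are all mutually reachable — one SCC of size 5.
The largest has 5 vertices.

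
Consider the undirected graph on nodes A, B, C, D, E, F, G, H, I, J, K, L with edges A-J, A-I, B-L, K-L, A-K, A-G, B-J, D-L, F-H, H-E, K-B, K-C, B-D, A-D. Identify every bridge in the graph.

A-G, A-I, C-K, E-H, F-H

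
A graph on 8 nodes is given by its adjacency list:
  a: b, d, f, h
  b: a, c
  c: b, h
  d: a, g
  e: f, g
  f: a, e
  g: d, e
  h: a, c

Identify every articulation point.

Removing a increases the component count from 1 to 2, so a is a cut vertex.
By contrast removing c leaves 1 component; it is not a cut vertex. No other vertex is a cut vertex either.

a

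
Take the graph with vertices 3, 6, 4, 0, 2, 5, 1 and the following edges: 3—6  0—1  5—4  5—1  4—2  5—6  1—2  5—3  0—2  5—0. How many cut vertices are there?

Removing 5 increases the component count from 1 to 2, so 5 is a cut vertex.
By contrast removing 3 leaves 1 component; it is not a cut vertex. No other vertex is a cut vertex either.

1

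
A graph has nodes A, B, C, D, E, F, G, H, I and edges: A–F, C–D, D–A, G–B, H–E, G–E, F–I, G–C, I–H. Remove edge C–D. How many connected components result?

C and D are still connected via C-G-E-H-I-F-A-D, so the component count stays at 1.

1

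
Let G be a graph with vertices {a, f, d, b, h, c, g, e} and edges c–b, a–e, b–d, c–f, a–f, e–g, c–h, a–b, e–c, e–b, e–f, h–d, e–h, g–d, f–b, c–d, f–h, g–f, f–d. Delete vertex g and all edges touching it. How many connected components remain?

1

With g gone, the remaining components are: {a, b, c, d, e, f, h}.
That is 1 component.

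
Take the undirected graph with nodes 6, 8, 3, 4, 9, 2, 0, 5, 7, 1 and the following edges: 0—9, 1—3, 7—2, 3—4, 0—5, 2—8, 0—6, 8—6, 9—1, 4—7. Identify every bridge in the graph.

The edges on the cycle 0-9-1-3-4-7-2-8-6-0 are not bridges since each lies on that cycle.
But removing 0—5 disconnects 0 from 5 — this is a bridge.

0-5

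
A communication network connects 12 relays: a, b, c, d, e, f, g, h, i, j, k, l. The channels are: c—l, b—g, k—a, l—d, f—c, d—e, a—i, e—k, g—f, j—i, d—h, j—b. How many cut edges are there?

1

The edges on the cycle j-b-g-f-c-l-d-e-k-a-i-j are not bridges since each lies on that cycle.
But removing h—d disconnects h from d — this is a bridge.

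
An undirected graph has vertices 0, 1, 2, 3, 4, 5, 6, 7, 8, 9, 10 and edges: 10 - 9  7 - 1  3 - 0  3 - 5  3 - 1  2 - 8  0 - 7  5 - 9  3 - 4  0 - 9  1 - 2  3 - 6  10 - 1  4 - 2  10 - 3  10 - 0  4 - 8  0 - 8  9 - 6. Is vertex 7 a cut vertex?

Deleting 7 leaves 1 component (was 1) (its neighbors 0, 1 remain connected to each other), so 7 is not a cut vertex.

No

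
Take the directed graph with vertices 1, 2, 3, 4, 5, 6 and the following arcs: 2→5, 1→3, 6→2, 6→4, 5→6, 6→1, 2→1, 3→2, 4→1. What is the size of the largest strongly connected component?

6

{1, 2, 3, 4, 5, 6} are all mutually reachable — one SCC of size 6.
The largest has 6 vertices.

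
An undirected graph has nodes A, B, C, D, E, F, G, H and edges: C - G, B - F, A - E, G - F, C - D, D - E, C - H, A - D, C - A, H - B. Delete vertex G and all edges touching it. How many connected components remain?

1

With G gone, the remaining components are: {A, B, C, D, E, F, H}.
That is 1 component.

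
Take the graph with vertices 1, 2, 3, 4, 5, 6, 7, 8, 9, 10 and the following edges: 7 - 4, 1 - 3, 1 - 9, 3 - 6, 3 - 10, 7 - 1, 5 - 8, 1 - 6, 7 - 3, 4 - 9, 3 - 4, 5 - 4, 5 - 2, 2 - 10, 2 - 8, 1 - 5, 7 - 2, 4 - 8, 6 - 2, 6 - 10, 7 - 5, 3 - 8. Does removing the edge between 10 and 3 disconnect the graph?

After removing 10 - 3, the path 10-6-3 still connects them, so the edge is not a bridge.

No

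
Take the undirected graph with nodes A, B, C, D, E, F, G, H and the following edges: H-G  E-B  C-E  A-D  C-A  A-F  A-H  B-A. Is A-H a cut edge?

Yes

Removing A-H leaves no path between A and H: the component count goes from 1 to 2. So it is a bridge.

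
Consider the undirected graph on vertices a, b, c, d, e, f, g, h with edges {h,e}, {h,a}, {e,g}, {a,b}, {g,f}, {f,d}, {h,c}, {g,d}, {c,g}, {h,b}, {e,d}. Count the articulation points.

1

Removing h increases the component count from 1 to 2, so h is a cut vertex.
By contrast removing e leaves 1 component; it is not a cut vertex. No other vertex is a cut vertex either.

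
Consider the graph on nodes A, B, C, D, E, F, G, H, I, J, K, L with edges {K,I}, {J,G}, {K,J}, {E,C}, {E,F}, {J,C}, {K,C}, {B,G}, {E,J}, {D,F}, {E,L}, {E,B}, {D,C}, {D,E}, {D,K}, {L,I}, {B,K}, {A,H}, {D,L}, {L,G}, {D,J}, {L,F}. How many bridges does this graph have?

1

The edges on the cycle E-B-G-L-E are not bridges since each lies on that cycle.
But removing A-H disconnects A from H — this is a bridge.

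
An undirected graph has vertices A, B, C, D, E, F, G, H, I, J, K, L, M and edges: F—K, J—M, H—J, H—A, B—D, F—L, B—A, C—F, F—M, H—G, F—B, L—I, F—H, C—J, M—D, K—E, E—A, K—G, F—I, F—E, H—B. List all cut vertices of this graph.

Removing F increases the component count from 1 to 2, so F is a cut vertex.
By contrast removing H leaves 1 component; it is not a cut vertex. No other vertex is a cut vertex either.

F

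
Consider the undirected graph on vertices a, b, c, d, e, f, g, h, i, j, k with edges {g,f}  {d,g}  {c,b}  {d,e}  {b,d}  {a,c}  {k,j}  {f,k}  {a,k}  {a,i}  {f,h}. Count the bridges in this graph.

4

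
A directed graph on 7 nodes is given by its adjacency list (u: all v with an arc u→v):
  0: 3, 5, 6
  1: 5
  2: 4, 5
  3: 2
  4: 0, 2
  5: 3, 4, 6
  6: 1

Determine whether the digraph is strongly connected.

Yes

From 3 we can reach every vertex (0, 1, 2, 3, 4, 5, 6), and every vertex can reach 3 (0, 1, 2, 3, 4, 5, 6). So the whole graph is one strongly connected component.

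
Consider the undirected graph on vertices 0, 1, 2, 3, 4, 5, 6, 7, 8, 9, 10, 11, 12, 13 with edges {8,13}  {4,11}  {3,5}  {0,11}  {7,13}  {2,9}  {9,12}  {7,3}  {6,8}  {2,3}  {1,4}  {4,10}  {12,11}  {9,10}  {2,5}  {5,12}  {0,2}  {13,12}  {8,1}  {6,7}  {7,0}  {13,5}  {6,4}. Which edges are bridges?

The edges on the cycle 6-8-1-4-10-9-2-0-7-6 are not bridges since each lies on that cycle.
Every edge lies on some cycle, so there are no bridges.

none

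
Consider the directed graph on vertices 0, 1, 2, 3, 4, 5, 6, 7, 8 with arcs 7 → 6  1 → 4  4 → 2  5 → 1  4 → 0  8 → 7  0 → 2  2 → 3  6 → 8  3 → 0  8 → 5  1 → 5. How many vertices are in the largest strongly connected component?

{0, 2, 3} are all mutually reachable — one SCC of size 3.
{6, 7, 8} are all mutually reachable — one SCC of size 3.
{1, 5} are all mutually reachable — one SCC of size 2.
{4} is an SCC by itself.
The largest has 3 vertices.

3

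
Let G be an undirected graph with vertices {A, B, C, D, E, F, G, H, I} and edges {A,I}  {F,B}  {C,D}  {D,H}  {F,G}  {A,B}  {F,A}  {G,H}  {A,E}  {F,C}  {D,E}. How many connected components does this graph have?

Starting from A we can reach A, B, C, D, E, F, G, H, I. That is one component of size 9.
Total: 1 component.

1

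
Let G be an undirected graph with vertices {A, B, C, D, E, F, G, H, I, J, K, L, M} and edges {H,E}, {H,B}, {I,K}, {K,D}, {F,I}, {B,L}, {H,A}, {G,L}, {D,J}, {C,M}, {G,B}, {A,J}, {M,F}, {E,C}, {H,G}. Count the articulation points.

Removing H increases the component count from 1 to 2, so H is a cut vertex.
By contrast removing K leaves 1 component; it is not a cut vertex. No other vertex is a cut vertex either.

1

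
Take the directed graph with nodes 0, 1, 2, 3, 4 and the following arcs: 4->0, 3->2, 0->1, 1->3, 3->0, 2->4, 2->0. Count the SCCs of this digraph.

{0, 1, 2, 3, 4} are all mutually reachable — one SCC of size 5.
That gives 1 strongly connected component.

1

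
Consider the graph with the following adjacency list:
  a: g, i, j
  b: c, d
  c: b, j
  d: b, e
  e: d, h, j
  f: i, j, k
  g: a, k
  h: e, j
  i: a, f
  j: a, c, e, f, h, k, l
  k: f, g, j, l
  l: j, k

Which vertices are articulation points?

Removing j increases the component count from 1 to 2, so j is a cut vertex.
By contrast removing g leaves 1 component; it is not a cut vertex. No other vertex is a cut vertex either.

j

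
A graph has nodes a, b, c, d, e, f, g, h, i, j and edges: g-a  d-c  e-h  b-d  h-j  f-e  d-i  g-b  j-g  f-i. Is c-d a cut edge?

Yes

Removing c-d leaves no path between c and d: the component count goes from 1 to 2. So it is a bridge.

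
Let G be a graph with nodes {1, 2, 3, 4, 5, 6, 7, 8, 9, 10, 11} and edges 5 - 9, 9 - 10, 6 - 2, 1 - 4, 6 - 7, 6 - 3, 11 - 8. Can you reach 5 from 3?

No

The component containing 3 is {2, 3, 6, 7}, and 5 is not in it.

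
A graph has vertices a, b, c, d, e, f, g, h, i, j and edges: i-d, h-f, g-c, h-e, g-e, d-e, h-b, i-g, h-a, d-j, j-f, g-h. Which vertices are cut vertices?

Removing g increases the component count from 1 to 2, so g is a cut vertex.
Removing h increases the component count from 1 to 3, so h is a cut vertex.
By contrast removing a leaves 1 component; it is not a cut vertex. No other vertex is a cut vertex either.

g, h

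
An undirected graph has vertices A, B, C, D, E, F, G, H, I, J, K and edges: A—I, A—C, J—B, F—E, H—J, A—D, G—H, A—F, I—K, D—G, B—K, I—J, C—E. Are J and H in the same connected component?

Yes

From J we can reach A, B, C, D, E, F, G, H, I, J, K, which includes H.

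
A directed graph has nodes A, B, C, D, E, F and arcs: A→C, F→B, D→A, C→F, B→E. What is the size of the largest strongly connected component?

{E} is an SCC by itself.
{B} is an SCC by itself.
{F} is an SCC by itself.
{C} is an SCC by itself.
{A} is an SCC by itself.
(and 1 more singleton SCC)
The largest has 1 vertex.

1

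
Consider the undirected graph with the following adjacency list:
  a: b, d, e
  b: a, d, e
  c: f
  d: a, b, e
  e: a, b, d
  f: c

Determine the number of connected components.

2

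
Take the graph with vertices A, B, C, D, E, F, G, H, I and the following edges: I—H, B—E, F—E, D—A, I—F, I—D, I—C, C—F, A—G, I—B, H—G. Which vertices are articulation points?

I

Removing I increases the component count from 1 to 2, so I is a cut vertex.
By contrast removing E leaves 1 component; it is not a cut vertex. No other vertex is a cut vertex either.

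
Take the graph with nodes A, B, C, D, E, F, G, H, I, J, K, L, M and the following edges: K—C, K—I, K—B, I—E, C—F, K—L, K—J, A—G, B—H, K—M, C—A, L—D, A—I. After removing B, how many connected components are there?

With B gone, the remaining components are: {H}; {A, C, D, E, F, G, I, J, K, L, M}.
That is 2 components.

2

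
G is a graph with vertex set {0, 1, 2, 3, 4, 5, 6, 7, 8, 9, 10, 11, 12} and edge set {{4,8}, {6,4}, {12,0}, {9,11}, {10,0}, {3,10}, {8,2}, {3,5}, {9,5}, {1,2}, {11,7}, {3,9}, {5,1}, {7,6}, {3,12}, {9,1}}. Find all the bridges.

none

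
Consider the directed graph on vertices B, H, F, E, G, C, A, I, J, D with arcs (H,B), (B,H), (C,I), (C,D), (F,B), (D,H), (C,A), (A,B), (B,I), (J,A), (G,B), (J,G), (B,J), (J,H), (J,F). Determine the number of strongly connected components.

{A, B, F, G, H, J} are all mutually reachable — one SCC of size 6.
{D} is an SCC by itself.
{E} is an SCC by itself.
{I} is an SCC by itself.
{C} is an SCC by itself.
That gives 5 strongly connected components.

5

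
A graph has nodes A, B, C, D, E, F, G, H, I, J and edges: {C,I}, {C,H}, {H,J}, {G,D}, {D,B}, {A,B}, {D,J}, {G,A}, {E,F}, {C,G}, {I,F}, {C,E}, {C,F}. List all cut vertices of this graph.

Removing C increases the component count from 1 to 2, so C is a cut vertex.
By contrast removing I leaves 1 component; it is not a cut vertex. No other vertex is a cut vertex either.

C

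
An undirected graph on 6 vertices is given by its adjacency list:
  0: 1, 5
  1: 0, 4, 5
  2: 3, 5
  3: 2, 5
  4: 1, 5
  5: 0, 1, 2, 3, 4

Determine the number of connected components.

1

Starting from 0 we can reach 0, 1, 2, 3, 4, 5. That is one component of size 6.
Total: 1 component.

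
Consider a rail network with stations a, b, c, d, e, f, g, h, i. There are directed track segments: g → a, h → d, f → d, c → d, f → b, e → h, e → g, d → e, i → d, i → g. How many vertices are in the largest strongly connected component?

3

{d, e, h} are all mutually reachable — one SCC of size 3.
{i} is an SCC by itself.
{f} is an SCC by itself.
{a} is an SCC by itself.
{b} is an SCC by itself.
(and 2 more singleton SCCs)
The largest has 3 vertices.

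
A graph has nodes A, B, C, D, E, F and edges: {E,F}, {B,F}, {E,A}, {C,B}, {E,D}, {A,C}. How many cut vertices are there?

1

Removing E increases the component count from 1 to 2, so E is a cut vertex.
By contrast removing F leaves 1 component; it is not a cut vertex. No other vertex is a cut vertex either.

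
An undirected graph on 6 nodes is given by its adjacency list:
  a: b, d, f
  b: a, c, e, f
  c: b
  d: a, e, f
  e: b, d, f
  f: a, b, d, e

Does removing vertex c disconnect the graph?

No

Deleting c leaves 1 component (was 1), so c is not a cut vertex.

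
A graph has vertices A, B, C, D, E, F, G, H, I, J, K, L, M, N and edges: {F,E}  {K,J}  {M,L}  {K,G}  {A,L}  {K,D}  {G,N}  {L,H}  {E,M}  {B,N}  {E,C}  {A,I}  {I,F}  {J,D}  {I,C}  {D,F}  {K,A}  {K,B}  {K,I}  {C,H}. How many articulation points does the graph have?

1

Removing K increases the component count from 1 to 2, so K is a cut vertex.
By contrast removing I leaves 1 component; it is not a cut vertex. No other vertex is a cut vertex either.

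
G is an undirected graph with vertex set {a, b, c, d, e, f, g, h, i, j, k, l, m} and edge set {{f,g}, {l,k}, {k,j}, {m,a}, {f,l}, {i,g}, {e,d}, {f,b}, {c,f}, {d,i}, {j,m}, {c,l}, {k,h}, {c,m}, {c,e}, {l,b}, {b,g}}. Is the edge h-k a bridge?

Removing h-k leaves no path between h and k: the component count goes from 1 to 2. So it is a bridge.

Yes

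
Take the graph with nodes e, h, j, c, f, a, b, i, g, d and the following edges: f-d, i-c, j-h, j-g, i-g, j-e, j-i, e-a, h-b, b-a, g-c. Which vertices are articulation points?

j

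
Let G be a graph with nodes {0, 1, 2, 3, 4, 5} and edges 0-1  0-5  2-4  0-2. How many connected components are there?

2

3 is isolated — a component by itself.
Starting from 0 we can reach 0, 1, 2, 4, 5. That is one component of size 5.
Total: 2 components.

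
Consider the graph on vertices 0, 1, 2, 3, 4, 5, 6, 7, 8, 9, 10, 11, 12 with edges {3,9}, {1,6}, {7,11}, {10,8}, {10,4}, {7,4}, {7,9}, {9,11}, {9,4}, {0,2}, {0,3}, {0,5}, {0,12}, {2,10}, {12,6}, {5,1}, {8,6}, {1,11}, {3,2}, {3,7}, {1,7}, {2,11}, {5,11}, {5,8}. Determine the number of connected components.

1

Starting from 0 we can reach 0, 1, 2, 3, 4, 5, 6, 7, 8, 9, 10, 11, 12. That is one component of size 13.
Total: 1 component.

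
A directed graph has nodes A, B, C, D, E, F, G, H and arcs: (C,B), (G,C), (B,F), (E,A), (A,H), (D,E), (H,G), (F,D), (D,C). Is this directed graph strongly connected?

From C we can reach every vertex (A, B, C, D, E, F, G, H), and every vertex can reach C (A, B, C, D, E, F, G, H). So the whole graph is one strongly connected component.

Yes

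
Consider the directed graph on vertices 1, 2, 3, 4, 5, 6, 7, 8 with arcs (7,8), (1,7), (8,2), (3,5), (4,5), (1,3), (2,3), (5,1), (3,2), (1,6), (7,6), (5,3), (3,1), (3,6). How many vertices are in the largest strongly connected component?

{1, 2, 3, 5, 7, 8} are all mutually reachable — one SCC of size 6.
{6} is an SCC by itself.
{4} is an SCC by itself.
The largest has 6 vertices.

6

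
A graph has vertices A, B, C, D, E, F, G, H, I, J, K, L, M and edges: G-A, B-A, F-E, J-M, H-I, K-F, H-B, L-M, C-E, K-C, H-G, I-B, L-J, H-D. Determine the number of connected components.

Starting from J we can reach J, L, M. That is one component of size 3.
Starting from C we can reach C, E, F, K. That is one component of size 4.
Starting from A we can reach A, B, D, G, H, I. That is one component of size 6.
Total: 3 components.

3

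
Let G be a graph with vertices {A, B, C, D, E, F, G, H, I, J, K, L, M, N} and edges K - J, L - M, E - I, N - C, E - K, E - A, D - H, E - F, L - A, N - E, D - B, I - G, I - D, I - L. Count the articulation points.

6

Removing D increases the component count from 1 to 3, so D is a cut vertex.
Removing E increases the component count from 1 to 4, so E is a cut vertex.
Removing I increases the component count from 1 to 3, so I is a cut vertex.
Likewise K, L, N are cut vertices.
By contrast removing C leaves 1 component; it is not a cut vertex. No other vertex is a cut vertex either.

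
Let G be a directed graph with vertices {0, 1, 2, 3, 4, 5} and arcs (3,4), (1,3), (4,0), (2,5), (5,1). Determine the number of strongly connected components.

{2} is an SCC by itself.
{0} is an SCC by itself.
{1} is an SCC by itself.
{4} is an SCC by itself.
{3} is an SCC by itself.
(and 1 more singleton SCC)
That gives 6 strongly connected components.

6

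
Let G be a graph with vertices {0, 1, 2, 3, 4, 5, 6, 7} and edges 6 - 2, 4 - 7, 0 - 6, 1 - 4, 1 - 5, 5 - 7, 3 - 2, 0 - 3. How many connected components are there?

2

Starting from 1 we can reach 1, 4, 5, 7. That is one component of size 4.
Starting from 0 we can reach 0, 2, 3, 6. That is one component of size 4.
Total: 2 components.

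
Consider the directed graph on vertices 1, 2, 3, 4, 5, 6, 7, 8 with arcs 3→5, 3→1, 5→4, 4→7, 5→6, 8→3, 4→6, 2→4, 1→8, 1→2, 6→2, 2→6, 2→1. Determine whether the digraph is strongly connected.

No

There is no directed path from 7 to 5, so the graph is not strongly connected.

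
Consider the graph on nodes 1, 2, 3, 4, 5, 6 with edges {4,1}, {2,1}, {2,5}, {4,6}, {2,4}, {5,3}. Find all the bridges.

2-5, 3-5, 4-6

The edges on the cycle 2-4-1-2 are not bridges since each lies on that cycle.
But removing 5-3 disconnects 5 from 3; removing 4-6 disconnects 4 from 6; removing 2-5 disconnects 2 from 5 — these are bridges.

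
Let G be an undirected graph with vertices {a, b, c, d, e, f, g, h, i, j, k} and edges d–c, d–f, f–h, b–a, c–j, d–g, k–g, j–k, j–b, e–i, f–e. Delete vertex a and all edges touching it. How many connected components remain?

1

With a gone, the remaining components are: {b, c, d, e, f, g, h, i, j, k}.
That is 1 component.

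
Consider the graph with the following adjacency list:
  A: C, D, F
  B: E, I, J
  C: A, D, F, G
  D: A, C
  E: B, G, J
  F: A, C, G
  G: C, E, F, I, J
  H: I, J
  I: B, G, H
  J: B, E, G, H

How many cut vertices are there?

1

Removing G increases the component count from 1 to 2, so G is a cut vertex.
By contrast removing H leaves 1 component; it is not a cut vertex. No other vertex is a cut vertex either.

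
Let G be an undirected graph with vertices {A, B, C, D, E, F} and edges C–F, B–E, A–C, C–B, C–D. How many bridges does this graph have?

removing A–C disconnects A from C; removing B–C disconnects B from C; removing B–E disconnects B from E; removing C–F disconnects C from F — these are bridges.
In total 5 edges are bridges.

5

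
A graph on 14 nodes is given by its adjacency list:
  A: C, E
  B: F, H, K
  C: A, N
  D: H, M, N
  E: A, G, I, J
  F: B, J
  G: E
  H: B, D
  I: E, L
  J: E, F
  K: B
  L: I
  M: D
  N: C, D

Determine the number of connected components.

Starting from A we can reach A, B, C, D, E, F, G, H, I, J, K, L, M, N. That is one component of size 14.
Total: 1 component.

1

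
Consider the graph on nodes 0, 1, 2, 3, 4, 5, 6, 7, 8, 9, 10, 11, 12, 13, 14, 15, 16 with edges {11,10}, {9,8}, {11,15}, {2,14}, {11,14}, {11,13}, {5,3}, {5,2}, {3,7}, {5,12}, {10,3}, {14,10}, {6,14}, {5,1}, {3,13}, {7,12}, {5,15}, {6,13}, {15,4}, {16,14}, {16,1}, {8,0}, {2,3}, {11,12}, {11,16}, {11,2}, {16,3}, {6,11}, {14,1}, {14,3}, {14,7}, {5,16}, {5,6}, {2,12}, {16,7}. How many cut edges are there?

The edges on the cycle 5-6-11-16-3-2-5 are not bridges since each lies on that cycle.
But removing 4-15 disconnects 4 from 15; removing 9-8 disconnects 9 from 8; removing 0-8 disconnects 0 from 8 — these are bridges.
That makes 3 bridges.

3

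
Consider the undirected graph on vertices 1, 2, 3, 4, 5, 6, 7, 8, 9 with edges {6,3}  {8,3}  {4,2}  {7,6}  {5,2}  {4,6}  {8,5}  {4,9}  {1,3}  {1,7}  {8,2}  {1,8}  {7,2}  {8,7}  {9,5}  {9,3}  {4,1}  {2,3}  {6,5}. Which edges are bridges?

none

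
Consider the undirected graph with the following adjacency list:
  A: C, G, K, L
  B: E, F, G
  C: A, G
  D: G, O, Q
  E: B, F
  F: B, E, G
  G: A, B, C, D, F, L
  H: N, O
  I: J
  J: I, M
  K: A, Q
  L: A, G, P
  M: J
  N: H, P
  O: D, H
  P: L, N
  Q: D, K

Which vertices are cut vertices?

G, J

Removing G increases the component count from 2 to 3, so G is a cut vertex.
Removing J increases the component count from 2 to 3, so J is a cut vertex.
By contrast removing K leaves 2 components; it is not a cut vertex. No other vertex is a cut vertex either.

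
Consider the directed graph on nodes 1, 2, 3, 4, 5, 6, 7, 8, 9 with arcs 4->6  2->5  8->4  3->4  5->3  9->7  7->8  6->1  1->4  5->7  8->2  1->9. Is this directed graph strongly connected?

From 2 we can reach every vertex (1, 2, 3, 4, 5, 6, 7, 8, 9), and every vertex can reach 2 (1, 2, 3, 4, 5, 6, 7, 8, 9). So the whole graph is one strongly connected component.

Yes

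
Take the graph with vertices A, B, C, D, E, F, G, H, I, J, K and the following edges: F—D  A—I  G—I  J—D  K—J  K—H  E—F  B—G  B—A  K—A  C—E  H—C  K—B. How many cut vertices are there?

1

Removing K increases the component count from 1 to 2, so K is a cut vertex.
By contrast removing I leaves 1 component; it is not a cut vertex. No other vertex is a cut vertex either.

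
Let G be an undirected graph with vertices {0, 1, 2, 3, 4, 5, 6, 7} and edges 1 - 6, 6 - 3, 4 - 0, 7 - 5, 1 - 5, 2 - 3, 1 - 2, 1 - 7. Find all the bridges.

0-4

The edges on the cycle 1-7-5-1 are not bridges since each lies on that cycle.
But removing 4 - 0 disconnects 4 from 0 — this is a bridge.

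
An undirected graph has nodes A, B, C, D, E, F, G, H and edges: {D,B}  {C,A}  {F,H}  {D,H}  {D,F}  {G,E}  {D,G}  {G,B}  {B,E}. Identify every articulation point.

D

Removing D increases the component count from 2 to 3, so D is a cut vertex.
By contrast removing B leaves 2 components; it is not a cut vertex. No other vertex is a cut vertex either.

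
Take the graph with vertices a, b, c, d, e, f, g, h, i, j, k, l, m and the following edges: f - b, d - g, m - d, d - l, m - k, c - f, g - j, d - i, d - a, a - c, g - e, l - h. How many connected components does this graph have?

Starting from a we can reach a, b, c, d, e, f, g, h, i, j, k, l, m. That is one component of size 13.
Total: 1 component.

1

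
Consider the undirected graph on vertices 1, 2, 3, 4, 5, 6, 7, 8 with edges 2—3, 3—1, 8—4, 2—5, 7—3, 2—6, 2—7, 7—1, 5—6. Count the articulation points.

1

Removing 2 increases the component count from 2 to 3, so 2 is a cut vertex.
By contrast removing 7 leaves 2 components; it is not a cut vertex. No other vertex is a cut vertex either.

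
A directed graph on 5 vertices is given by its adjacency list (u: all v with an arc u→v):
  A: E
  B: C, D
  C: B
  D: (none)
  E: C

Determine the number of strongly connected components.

4

{B, C} are all mutually reachable — one SCC of size 2.
{A} is an SCC by itself.
{D} is an SCC by itself.
{E} is an SCC by itself.
That gives 4 strongly connected components.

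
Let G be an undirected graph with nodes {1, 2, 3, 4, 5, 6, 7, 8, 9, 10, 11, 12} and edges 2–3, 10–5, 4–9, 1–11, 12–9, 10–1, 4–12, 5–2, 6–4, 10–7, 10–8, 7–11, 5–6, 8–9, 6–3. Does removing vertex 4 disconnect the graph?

Deleting 4 leaves 1 component (was 1) (its neighbors 6, 9, 12 remain connected to each other), so 4 is not a cut vertex.

No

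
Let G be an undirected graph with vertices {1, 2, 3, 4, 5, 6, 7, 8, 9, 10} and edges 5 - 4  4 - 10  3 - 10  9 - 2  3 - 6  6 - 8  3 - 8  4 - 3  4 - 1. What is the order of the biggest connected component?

7 is isolated — a component by itself.
Starting from 2 we can reach 2, 9. That is one component of size 2.
Starting from 1 we can reach 1, 3, 4, 5, 6, 8, 10. That is one component of size 7.
The largest has 7 vertices.

7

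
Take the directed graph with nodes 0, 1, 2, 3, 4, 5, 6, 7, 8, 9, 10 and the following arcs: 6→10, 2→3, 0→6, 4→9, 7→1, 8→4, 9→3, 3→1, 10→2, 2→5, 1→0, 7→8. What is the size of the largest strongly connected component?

6

{0, 1, 2, 3, 6, 10} are all mutually reachable — one SCC of size 6.
{7} is an SCC by itself.
{8} is an SCC by itself.
{9} is an SCC by itself.
{4} is an SCC by itself.
(and 1 more singleton SCC)
The largest has 6 vertices.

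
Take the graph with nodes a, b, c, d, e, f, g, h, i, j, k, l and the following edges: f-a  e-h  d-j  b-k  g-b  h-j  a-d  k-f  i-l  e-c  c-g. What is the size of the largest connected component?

Starting from i we can reach i, l. That is one component of size 2.
Starting from a we can reach a, b, c, d, e, f, g, h, j, k. That is one component of size 10.
The largest has 10 vertices.

10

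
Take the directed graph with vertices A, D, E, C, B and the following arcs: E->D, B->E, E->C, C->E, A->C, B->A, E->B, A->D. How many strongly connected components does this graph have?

{A, B, C, E} are all mutually reachable — one SCC of size 4.
{D} is an SCC by itself.
That gives 2 strongly connected components.

2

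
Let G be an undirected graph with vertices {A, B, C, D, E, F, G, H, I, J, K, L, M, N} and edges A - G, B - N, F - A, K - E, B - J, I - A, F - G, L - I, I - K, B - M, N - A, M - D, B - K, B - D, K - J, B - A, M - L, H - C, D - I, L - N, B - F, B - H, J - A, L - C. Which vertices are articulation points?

K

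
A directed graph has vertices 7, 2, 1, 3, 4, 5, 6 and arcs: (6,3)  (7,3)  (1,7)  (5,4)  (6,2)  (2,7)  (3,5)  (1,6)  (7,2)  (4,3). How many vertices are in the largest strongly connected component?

{3, 4, 5} are all mutually reachable — one SCC of size 3.
{2, 7} are all mutually reachable — one SCC of size 2.
{6} is an SCC by itself.
{1} is an SCC by itself.
The largest has 3 vertices.

3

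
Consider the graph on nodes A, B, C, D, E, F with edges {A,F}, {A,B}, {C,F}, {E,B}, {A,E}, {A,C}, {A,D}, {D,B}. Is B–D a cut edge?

No

After removing B–D, the path B-A-D still connects them, so the edge is not a bridge.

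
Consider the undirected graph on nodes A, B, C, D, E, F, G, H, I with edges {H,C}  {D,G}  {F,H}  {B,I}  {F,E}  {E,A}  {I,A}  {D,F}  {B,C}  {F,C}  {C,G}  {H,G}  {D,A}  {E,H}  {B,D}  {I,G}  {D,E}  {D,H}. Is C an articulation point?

No

Deleting C leaves 1 component (was 1) (its neighbors B, F, G, H remain connected to each other), so C is not a cut vertex.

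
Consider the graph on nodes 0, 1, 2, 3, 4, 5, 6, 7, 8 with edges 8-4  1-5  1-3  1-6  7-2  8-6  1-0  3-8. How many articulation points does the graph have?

Removing 1 increases the component count from 2 to 4, so 1 is a cut vertex.
Removing 8 increases the component count from 2 to 3, so 8 is a cut vertex.
By contrast removing 7 leaves 2 components; it is not a cut vertex. No other vertex is a cut vertex either.

2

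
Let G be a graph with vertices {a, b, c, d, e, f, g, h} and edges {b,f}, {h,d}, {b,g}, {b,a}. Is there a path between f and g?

Yes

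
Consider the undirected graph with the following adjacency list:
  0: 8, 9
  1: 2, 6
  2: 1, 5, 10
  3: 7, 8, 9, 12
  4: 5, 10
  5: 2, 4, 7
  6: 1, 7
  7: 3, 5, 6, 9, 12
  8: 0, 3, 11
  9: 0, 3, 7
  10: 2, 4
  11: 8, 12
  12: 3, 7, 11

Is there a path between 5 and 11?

Yes

From 5 we can reach 0, 1, 2, 3, 4, 5, 6, 7, 8, 9, 10, 11, 12, which includes 11.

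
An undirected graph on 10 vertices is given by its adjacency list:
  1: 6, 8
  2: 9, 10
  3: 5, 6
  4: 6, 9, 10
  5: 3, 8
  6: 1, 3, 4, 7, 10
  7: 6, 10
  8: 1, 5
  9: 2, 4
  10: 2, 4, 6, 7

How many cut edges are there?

0

The edges on the cycle 6-3-5-8-1-6 are not bridges since each lies on that cycle.
Every edge lies on some cycle, so there are no bridges.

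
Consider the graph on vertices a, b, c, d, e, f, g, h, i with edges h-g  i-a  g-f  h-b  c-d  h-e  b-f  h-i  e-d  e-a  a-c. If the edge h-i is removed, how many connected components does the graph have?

1

h and i are still connected via h-e-a-i, so the component count stays at 1.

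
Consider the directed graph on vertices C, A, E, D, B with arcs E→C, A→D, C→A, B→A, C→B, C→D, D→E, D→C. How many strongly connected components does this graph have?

{A, B, C, D, E} are all mutually reachable — one SCC of size 5.
That gives 1 strongly connected component.

1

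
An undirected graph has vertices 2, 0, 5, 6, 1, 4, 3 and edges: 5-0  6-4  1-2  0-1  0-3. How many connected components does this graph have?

Starting from 4 we can reach 4, 6. That is one component of size 2.
Starting from 0 we can reach 0, 1, 2, 3, 5. That is one component of size 5.
Total: 2 components.

2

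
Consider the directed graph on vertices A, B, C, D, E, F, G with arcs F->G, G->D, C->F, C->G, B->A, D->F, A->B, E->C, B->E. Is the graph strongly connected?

No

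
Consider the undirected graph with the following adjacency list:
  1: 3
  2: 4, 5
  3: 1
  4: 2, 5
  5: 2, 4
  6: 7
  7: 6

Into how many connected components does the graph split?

3

Starting from 6 we can reach 6, 7. That is one component of size 2.
Starting from 1 we can reach 1, 3. That is one component of size 2.
Starting from 2 we can reach 2, 4, 5. That is one component of size 3.
Total: 3 components.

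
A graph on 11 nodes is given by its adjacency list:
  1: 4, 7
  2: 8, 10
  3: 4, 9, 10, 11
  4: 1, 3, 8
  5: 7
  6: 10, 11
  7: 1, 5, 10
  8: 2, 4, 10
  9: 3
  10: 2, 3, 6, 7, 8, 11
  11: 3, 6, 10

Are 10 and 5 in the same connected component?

From 10 we can reach 1, 2, 3, 4, 5, 6, 7, 8, 9, 10, 11, which includes 5.

Yes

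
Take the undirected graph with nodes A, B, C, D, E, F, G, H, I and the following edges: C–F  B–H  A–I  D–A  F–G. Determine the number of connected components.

E is isolated — a component by itself.
Starting from B we can reach B, H. That is one component of size 2.
Starting from A we can reach A, D, I. That is one component of size 3.
Starting from C we can reach C, F, G. That is one component of size 3.
Total: 4 components.

4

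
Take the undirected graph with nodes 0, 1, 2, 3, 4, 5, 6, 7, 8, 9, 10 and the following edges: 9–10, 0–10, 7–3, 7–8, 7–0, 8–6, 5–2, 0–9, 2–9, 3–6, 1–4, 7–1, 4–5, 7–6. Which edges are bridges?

none

The edges on the cycle 7-3-6-7 are not bridges since each lies on that cycle.
Every edge lies on some cycle, so there are no bridges.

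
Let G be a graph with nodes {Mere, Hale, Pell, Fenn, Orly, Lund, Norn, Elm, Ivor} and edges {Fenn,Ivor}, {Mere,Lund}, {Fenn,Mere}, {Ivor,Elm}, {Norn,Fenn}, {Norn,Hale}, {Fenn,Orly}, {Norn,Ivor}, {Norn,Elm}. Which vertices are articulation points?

Removing Fenn increases the component count from 2 to 4, so Fenn is a cut vertex.
Removing Mere increases the component count from 2 to 3, so Mere is a cut vertex.
Removing Norn increases the component count from 2 to 3, so Norn is a cut vertex.
By contrast removing Orly leaves 2 components; it is not a cut vertex. No other vertex is a cut vertex either.

Fenn, Mere, Norn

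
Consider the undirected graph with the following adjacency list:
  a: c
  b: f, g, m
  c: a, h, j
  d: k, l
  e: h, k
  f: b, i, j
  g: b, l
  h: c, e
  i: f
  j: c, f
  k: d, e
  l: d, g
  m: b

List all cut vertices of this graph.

Removing b increases the component count from 1 to 2, so b is a cut vertex.
Removing c increases the component count from 1 to 2, so c is a cut vertex.
Removing f increases the component count from 1 to 2, so f is a cut vertex.
By contrast removing e leaves 1 component; it is not a cut vertex. No other vertex is a cut vertex either.

b, c, f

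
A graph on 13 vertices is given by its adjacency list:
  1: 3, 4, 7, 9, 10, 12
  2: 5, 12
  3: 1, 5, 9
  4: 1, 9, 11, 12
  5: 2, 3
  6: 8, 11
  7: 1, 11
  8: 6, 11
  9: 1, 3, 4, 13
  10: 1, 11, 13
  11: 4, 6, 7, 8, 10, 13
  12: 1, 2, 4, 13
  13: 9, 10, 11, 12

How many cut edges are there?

0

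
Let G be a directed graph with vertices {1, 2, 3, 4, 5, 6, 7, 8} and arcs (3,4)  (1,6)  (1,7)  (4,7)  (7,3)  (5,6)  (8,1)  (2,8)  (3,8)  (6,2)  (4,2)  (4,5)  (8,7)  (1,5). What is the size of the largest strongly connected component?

8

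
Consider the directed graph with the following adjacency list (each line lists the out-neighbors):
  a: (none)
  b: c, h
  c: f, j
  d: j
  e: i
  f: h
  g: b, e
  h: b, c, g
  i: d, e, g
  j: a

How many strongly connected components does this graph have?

{b, c, e, f, g, h, i} are all mutually reachable — one SCC of size 7.
{a} is an SCC by itself.
{d} is an SCC by itself.
{j} is an SCC by itself.
That gives 4 strongly connected components.

4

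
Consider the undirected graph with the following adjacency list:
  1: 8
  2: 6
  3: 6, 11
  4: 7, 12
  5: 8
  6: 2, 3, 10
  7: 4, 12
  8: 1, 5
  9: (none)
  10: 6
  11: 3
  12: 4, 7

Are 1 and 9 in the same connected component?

The component containing 1 is {1, 5, 8}, and 9 is not in it.

No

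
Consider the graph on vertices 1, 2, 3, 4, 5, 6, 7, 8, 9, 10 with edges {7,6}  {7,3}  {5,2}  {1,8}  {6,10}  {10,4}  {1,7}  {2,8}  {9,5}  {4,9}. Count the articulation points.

1

Removing 7 increases the component count from 1 to 2, so 7 is a cut vertex.
By contrast removing 10 leaves 1 component; it is not a cut vertex. No other vertex is a cut vertex either.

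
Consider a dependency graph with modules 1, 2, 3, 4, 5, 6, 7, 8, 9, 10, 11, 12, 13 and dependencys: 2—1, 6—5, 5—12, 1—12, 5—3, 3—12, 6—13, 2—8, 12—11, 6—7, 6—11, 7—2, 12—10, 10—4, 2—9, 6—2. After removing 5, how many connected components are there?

1

With 5 gone, the remaining components are: {1, 2, 3, 4, 6, 7, 8, 9, 10, 11, 12, 13}.
That is 1 component.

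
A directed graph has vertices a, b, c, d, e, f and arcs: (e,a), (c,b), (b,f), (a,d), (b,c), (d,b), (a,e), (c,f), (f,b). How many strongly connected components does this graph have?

3

{b, c, f} are all mutually reachable — one SCC of size 3.
{a, e} are all mutually reachable — one SCC of size 2.
{d} is an SCC by itself.
That gives 3 strongly connected components.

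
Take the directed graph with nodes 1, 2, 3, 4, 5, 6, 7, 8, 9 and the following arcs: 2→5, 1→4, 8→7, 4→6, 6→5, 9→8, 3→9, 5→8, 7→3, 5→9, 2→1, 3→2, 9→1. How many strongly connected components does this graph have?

1

{1, 2, 3, 4, 5, 6, 7, 8, 9} are all mutually reachable — one SCC of size 9.
That gives 1 strongly connected component.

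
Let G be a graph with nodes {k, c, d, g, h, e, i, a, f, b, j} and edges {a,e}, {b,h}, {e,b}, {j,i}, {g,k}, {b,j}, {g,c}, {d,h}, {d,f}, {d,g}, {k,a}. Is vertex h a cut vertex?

Deleting h leaves 1 component (was 1) (its neighbors b, d remain connected to each other), so h is not a cut vertex.

No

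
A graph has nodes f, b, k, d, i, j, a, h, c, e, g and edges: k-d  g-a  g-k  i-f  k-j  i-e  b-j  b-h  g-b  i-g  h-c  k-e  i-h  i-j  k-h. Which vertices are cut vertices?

g, h, i, k

Removing g increases the component count from 1 to 2, so g is a cut vertex.
Removing h increases the component count from 1 to 2, so h is a cut vertex.
Removing i increases the component count from 1 to 2, so i is a cut vertex.
Likewise k is a cut vertex.
By contrast removing d leaves 1 component; it is not a cut vertex. No other vertex is a cut vertex either.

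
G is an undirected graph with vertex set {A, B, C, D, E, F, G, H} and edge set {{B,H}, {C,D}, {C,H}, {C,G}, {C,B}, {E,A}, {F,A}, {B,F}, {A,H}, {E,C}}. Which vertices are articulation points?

C

Removing C increases the component count from 1 to 3, so C is a cut vertex.
By contrast removing D leaves 1 component; it is not a cut vertex. No other vertex is a cut vertex either.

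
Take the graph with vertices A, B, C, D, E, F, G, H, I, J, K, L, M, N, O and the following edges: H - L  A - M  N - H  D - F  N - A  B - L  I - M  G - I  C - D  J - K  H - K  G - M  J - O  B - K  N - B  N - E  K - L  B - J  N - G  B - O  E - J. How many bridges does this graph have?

2

The edges on the cycle G-I-M-G are not bridges since each lies on that cycle.
But removing D - F disconnects D from F; removing C - D disconnects C from D — these are bridges.
That makes 2 bridges.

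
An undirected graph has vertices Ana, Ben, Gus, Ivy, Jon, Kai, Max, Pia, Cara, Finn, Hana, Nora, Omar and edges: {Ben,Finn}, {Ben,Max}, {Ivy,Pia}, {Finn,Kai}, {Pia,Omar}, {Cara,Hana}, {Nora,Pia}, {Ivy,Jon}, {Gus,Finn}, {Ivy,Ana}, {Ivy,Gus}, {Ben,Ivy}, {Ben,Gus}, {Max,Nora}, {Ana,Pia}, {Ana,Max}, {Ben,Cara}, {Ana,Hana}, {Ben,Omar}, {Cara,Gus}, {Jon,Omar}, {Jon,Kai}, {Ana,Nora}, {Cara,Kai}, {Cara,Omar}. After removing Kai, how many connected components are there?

1

With Kai gone, the remaining components are: {Ana, Ben, Gus, Ivy, Jon, Max, Pia, Cara, Finn, Hana, Nora, Omar}.
That is 1 component.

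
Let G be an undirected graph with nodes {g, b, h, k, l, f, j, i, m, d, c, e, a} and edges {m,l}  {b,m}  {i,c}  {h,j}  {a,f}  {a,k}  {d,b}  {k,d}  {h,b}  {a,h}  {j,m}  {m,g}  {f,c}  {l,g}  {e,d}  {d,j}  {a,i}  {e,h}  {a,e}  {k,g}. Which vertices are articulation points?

a

Removing a increases the component count from 1 to 2, so a is a cut vertex.
By contrast removing e leaves 1 component; it is not a cut vertex. No other vertex is a cut vertex either.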